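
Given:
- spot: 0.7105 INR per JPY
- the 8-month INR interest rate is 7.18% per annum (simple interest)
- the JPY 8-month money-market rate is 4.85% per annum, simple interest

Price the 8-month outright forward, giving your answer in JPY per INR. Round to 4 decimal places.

1.3866

T = 8/12 years.
INR accumulates by 1 + 0.0718×8/12 = 1.0478667.
Growth of 1 JPY over T: 1 + 0.0485×8/12 = 1.0323333.
Forward (INR per JPY) = 0.7105 × 1.0478667 / 1.0323333 = 0.7211908.
Quoted the other way: 1/0.7211908 = 1.3866 JPY per INR.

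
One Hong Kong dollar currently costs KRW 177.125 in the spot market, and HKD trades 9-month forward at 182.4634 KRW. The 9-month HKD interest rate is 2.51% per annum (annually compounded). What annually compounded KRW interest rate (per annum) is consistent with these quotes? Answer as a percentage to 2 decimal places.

6.65%

T = 9/12 years.
By CIP, F/S equals the KRW-to-HKD growth ratio: 182.4634/177.125 = 1.0301392.
The HKD side grows by (1 + 0.0251)^(9/12) = 1.0187665.
So the KRW growth factor = 1.0494713.
Annualise: 1.0494713^(12/9) − 1 = 0.066500 = 6.65%.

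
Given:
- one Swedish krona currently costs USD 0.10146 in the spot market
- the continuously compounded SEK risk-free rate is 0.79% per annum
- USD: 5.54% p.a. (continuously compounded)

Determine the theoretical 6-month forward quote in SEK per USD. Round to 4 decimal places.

9.6248

T = 6/12 years.
USD accumulates by e^(0.0554×6/12) = 1.0280872.
Growth of 1 SEK over T: e^(0.0079×6/12) = 1.0039578.
Forward (USD per SEK) = 0.10146 × 1.0280872 / 1.0039578 = 0.1038985.
Invert for SEK per USD: 1 / 0.1038985 = 9.6248.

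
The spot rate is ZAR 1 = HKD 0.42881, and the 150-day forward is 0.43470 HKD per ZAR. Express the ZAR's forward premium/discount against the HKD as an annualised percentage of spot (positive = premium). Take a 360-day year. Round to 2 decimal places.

T = 150/360 years.
Period premium: (0.43470 − 0.42881)/0.42881 = 0.0137357.
×(1/T) gives 3.30% p.a.

+3.30%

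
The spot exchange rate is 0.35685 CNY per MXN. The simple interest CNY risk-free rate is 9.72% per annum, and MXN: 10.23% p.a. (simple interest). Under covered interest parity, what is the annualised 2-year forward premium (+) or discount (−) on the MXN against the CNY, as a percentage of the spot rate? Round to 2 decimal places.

T = 2 years.
No-arbitrage forward: 0.35685 × 1.194400 / 1.204600 = 0.35382836 CNY/MXN.
Annualised premium = (F − S)/S × (1/T) = (0.35382836 − 0.35685)/0.35685 ÷ 2 = -0.42%.

-0.42%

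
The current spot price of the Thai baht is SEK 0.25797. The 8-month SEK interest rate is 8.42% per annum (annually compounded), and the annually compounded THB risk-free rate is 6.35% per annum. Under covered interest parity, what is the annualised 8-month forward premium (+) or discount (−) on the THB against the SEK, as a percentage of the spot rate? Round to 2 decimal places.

T = 8/12 years.
No-arbitrage forward: 0.25797 × 1.0553737 / 1.0418975 = 0.26130666 SEK/THB.
(F − S)/S ÷ T = (0.26130666 − 0.25797)/0.25797/(8/12) = 0.019401 → 1.94%.

+1.94%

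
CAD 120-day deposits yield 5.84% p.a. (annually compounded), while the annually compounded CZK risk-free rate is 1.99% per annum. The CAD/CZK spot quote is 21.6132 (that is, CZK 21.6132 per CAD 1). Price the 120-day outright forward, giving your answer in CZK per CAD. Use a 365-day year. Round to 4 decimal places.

T = 120/365 years.
CZK growth factor: (1 + 0.0199)^(120/365) = 1.00649925.
CAD accumulates by (1 + 0.0584)^(120/365) = 1.01883547.
CIP: F = S · (grow CZK)/(grow CAD) = 21.6132 × 1.00649925/1.01883547 = 21.351504 CZK per CAD.

21.3515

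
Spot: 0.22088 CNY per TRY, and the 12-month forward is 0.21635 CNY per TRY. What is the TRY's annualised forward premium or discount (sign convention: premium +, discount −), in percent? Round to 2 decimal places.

T = 1 year.
Period premium: (0.21635 − 0.22088)/0.22088 = -0.0205089.
×(1/T) gives -2.05% p.a.

-2.05%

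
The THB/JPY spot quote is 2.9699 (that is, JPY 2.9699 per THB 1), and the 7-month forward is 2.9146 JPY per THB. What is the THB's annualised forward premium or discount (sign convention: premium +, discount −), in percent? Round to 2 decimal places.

-3.19%

T = 7/12 years.
THB trades forward at -1.86202% vs spot over the period.
×(1/T) gives -3.19% p.a.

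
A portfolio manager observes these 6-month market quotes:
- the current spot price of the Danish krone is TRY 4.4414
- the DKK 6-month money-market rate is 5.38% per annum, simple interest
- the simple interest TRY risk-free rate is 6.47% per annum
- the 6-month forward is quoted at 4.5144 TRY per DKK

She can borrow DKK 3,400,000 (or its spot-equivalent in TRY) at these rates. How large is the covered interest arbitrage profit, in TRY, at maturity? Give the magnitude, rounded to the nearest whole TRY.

TRY 172,577

T = 6/12 years.
Keep in DKK, deliver into the forward: 3,400,000·1.026900·4.5144 = TRY 15,761,847.02.
Swap to TRY now, deposit: 3,400,000·4.4414·1.032350 = TRY 15,589,269.59.
The quoted forward overvalues DKK, so borrow TRY, buy DKK at spot, deposit the DKK at 5.38%, and sell the proceeds forward at 4.5144.
Profit = 15,761,847.02 − 15,589,269.59 = TRY 172,577.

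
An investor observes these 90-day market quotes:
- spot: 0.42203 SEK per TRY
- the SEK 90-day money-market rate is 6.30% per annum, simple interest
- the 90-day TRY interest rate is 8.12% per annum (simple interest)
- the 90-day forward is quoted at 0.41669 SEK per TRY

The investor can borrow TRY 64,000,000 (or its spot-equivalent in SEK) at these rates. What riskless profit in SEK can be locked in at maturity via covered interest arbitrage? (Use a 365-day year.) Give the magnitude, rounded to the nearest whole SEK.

SEK 227,391

T = 90/365 years.
Invest the TRY and cover forward: 64,000,000 × 1.0200219178 × 0.41669 = SEK 27,202,107.71.
Convert at spot and invest in SEK: 64,000,000 × 0.42203 × 1.0155342466 = SEK 27,429,498.76.
The quoted forward undervalues TRY, so borrow TRY, convert to SEK at spot, deposit the SEK at 6.30%, and buy TRY forward at 0.41669 to cover the loan.
Arbitrage profit = |27,202,107.71 − 27,429,498.76| = SEK 227,391.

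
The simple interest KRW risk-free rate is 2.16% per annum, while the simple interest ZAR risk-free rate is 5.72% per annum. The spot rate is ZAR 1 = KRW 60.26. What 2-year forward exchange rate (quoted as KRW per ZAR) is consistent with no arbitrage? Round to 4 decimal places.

T = 2 years.
Growth of 1 KRW over T: 1 + 0.0216×2 = 1.043200.
ZAR growth factor: 1 + 0.0572×2 = 1.114400.
CIP: F = S · (grow KRW)/(grow ZAR) = 60.26 × 1.043200/1.114400 = 56.409935 KRW per ZAR.

56.4099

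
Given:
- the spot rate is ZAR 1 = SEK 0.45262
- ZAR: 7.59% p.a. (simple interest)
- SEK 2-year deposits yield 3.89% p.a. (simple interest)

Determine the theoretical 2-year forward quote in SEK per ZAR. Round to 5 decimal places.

T = 2 years.
Growth of 1 SEK over T: 1 + 0.0389×2 = 1.077800.
ZAR growth factor: 1 + 0.0759×2 = 1.151800.
So F = 0.45262 × 1.077800 / 1.151800 = 0.4235404 (SEK/ZAR).

0.42354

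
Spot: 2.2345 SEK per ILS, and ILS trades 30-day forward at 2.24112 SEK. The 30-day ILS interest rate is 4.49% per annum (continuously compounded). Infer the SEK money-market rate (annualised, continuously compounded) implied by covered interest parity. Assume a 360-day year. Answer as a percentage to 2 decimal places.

8.04%

T = 30/360 years.
CIP gives F = S · g_SEK/g_ILS, so g_SEK/g_ILS = 2.24112/2.2345 = 1.0029626.
The ILS side grows by e^(0.0449×30/360) = 1.0037487.
So the SEK growth factor = 1.0067224.
r = ln(1.0067224)/(30/360) = 0.080399 → 8.04%.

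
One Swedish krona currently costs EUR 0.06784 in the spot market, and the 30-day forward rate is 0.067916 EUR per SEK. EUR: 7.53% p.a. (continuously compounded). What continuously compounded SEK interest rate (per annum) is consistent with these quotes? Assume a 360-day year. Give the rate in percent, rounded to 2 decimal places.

T = 30/360 years.
CIP gives F = S · g_EUR/g_SEK, so g_EUR/g_SEK = 0.067916/0.06784 = 1.0011203.
The EUR side grows by e^(0.0753×30/360) = 1.0062947.
Hence g_SEK = 1.0051686.
r = ln(1.0051686)/(30/360) = 0.061863 → 6.19%.

6.19%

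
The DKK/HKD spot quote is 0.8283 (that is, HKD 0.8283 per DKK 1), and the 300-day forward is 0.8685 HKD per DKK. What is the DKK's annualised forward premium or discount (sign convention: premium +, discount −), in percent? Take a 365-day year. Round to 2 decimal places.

+5.90%

T = 300/365 years.
DKK trades forward at +4.85331% vs spot over the period.
×(1/T) gives 5.90% p.a.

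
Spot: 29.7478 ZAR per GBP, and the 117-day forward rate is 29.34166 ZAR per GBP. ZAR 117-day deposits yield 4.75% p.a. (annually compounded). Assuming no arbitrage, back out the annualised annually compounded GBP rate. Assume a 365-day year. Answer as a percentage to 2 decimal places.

T = 117/365 years.
F/S = 29.34166/29.7478 = 0.9863472 = (growth of ZAR) / (growth of GBP).
ZAR growth factor: (1 + 0.0475)^(117/365) = 1.0149867.
So the GBP growth factor = 1.0290359.
Annualise: 1.0290359^(365/117) − 1 = 0.093400 = 9.34%.

9.34%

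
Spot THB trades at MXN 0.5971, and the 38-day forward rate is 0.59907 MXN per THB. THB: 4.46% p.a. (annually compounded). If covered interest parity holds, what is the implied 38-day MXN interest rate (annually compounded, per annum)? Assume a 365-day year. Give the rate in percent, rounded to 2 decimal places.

T = 38/365 years.
By CIP, F/S equals the MXN-to-THB growth ratio: 0.59907/0.5971 = 1.0032993.
THB growth factor: (1 + 0.0446)^(38/365) = 1.0045531.
So the MXN growth factor = 1.0078674.
Annualise: 1.0078674^(365/38) − 1 = 0.078178 = 7.82%.

7.82%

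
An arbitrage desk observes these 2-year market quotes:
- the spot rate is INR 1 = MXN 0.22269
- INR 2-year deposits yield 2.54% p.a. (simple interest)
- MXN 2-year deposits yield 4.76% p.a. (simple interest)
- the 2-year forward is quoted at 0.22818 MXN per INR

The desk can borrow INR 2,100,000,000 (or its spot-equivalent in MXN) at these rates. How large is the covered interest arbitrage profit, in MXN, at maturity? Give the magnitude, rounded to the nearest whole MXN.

MXN 8,648,942

T = 2 years.
Route A — deposit INR, sell forward: 2,100,000,000 × 1.050800 × 0.22818 = MXN 503,520,242.40.
Route B — convert at spot, deposit MXN: 2,100,000,000 × 0.22269 × 1.095200 = MXN 512,169,184.80.
The quoted forward undervalues INR, so borrow INR, convert to MXN at spot, deposit the MXN at 4.76%, and buy INR forward at 0.22818 to cover the loan.
The gap between the two covered legs is MXN 8,648,942.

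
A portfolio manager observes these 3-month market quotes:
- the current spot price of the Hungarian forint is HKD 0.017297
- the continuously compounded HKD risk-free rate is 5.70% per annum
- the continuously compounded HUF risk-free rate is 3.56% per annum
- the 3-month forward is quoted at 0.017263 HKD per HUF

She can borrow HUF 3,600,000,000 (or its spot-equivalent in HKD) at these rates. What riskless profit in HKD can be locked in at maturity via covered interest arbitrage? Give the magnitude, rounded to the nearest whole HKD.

HKD 460,513

T = 3/12 years.
Route A — deposit HUF, sell forward: 3,600,000,000 × 1.0089397228 × 0.017263 = HKD 62,702,375.16.
Route B — convert at spot, deposit HKD: 3,600,000,000 × 0.017297 × 1.0143520152 = HKD 63,162,888.50.
The quoted forward undervalues HUF, so borrow HUF, convert to HKD at spot, deposit the HKD at 5.70%, and buy HUF forward at 0.017263 to cover the loan.
The gap between the two covered legs is HKD 460,513.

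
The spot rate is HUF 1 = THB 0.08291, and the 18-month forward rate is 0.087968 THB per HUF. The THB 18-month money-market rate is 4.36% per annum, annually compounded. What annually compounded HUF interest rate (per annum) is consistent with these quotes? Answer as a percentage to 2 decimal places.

0.32%

T = 18/12 years.
CIP gives F = S · g_THB/g_HUF, so g_THB/g_HUF = 0.087968/0.08291 = 1.0610059.
The THB side grows by (1 + 0.0436)^(18/12) = 1.0661078.
So the HUF growth factor = 1.0048086.
r = 1.0048086^(12/18) − 1 = 0.003203 → 0.32%.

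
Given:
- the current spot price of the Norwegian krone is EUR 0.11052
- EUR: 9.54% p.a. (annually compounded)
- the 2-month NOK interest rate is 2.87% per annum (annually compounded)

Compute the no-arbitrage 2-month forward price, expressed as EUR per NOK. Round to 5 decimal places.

0.11168

T = 2/12 years.
EUR accumulates by (1 + 0.0954)^(2/12) = 1.0153025.
Growth of 1 NOK over T: (1 + 0.0287)^(2/12) = 1.0047271.
So F = 0.11052 × 1.0153025 / 1.0047271 = 0.1116833 (EUR/NOK).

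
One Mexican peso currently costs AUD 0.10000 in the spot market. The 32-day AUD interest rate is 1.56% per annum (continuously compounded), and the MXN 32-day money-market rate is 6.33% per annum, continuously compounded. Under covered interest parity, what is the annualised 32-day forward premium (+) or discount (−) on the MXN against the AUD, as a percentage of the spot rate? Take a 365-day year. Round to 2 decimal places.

T = 32/365 years.
CIP forward (AUD per MXN) = 0.1 × 1.0013686/1.005565 = 0.09958268.
(F − S)/S ÷ T = (0.09958268 − 0.1)/0.1/(32/365) = -0.047601 → -4.76%.

-4.76%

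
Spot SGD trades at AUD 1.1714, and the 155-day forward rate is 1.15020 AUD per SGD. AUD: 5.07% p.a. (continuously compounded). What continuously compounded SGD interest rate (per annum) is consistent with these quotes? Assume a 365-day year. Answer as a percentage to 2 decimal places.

T = 155/365 years.
F/S = 1.1502/1.1714 = 0.9819020 = (growth of AUD) / (growth of SGD).
The AUD side grows by e^(0.0507×155/365) = 1.0217636.
That pins the SGD growth at 1.0405963.
Take logs: ln 1.0405963 / (155/365) = 0.093708, so 9.37%.

9.37%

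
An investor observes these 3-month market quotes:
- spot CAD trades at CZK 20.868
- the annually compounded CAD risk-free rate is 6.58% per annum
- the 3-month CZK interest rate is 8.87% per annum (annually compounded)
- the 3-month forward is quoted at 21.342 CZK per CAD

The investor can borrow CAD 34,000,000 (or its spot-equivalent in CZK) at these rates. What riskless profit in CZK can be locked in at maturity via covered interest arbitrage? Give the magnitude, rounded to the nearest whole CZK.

CZK 12,533,238

T = 3/12 years.
Keep in CAD, deliver into the forward: 34,000,000·1.01605900445·21.342 = CZK 737,280,863.28.
Swap to CZK now, deposit: 34,000,000·20.868·1.02147338588 = CZK 724,747,624.96.
The quoted forward overvalues CAD, so borrow CZK, buy CAD at spot, deposit the CAD at 6.58%, and sell the proceeds forward at 21.342.
Profit = 737,280,863.28 − 724,747,624.96 = CZK 12,533,238.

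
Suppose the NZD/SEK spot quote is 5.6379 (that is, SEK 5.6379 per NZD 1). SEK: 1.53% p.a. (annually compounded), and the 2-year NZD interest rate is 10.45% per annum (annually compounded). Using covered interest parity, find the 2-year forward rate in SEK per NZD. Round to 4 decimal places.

4.7640

T = 2 years.
Growth of 1 SEK over T: (1 + 0.0153)^2 = 1.0308341.
Growth of 1 NZD over T: (1 + 0.1045)^2 = 1.2199203.
So F = 5.6379 × 1.0308341 / 1.2199203 = 4.764032 (SEK/NZD).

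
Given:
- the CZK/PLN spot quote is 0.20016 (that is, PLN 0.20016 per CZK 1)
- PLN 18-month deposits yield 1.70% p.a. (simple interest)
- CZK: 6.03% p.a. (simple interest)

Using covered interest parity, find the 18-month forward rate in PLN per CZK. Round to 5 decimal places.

0.18824

T = 18/12 years.
PLN growth factor: 1 + 0.0170×18/12 = 1.025500.
CZK growth factor: 1 + 0.0603×18/12 = 1.090450.
So F = 0.20016 × 1.025500 / 1.090450 = 0.1882380 (PLN/CZK).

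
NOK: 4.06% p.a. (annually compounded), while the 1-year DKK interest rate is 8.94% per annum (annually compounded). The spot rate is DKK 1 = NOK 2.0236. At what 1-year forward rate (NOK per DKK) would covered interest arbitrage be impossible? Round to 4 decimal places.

T = 1 year.
NOK accumulates by (1 + 0.0406)^1 = 1.040600.
DKK growth factor: (1 + 0.0894)^1 = 1.089400.
CIP: F = S · (grow NOK)/(grow DKK) = 2.0236 × 1.040600/1.089400 = 1.932952 NOK per DKK.

1.9330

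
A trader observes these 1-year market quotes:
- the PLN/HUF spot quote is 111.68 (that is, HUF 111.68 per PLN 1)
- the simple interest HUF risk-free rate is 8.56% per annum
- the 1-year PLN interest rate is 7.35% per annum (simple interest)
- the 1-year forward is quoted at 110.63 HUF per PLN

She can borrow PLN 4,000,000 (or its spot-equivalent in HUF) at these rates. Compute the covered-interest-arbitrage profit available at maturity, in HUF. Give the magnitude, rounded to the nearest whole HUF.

T = 1 year.
Keep in PLN, deliver into the forward: 4,000,000·1.073500·110.63 = HUF 475,045,220.00.
Swap to HUF now, deposit: 4,000,000·111.68·1.085600 = HUF 484,959,232.00.
The quoted forward undervalues PLN, so borrow PLN, convert to HUF at spot, deposit the HUF at 8.56%, and buy PLN forward at 110.63 to cover the loan.
The gap between the two covered legs is HUF 9,914,012.

HUF 9,914,012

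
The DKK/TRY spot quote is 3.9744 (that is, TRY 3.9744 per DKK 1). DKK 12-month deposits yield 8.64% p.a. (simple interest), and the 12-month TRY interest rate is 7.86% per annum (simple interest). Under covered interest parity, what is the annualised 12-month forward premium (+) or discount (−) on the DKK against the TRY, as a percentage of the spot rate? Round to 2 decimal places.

-0.72%

T = 1 year.
CIP forward (TRY per DKK) = 3.9744 × 1.078600/1.086400 = 3.9458651.
Annualised premium = (F − S)/S × (1/T) = (3.9458651 − 3.9744)/3.9744 ÷ 1 = -0.72%.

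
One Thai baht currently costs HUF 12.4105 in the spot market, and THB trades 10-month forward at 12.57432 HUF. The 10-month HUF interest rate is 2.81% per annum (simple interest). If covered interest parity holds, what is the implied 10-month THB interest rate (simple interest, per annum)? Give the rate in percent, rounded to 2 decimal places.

T = 10/12 years.
CIP gives F = S · g_HUF/g_THB, so g_HUF/g_THB = 12.57432/12.4105 = 1.0132001.
The HUF side grows by 1 + 0.0281×10/12 = 1.0234167.
That pins the THB growth at 1.0100835.
r = (1.0100835 − 1)/(10/12) = 0.012100 → 1.21%.

1.21%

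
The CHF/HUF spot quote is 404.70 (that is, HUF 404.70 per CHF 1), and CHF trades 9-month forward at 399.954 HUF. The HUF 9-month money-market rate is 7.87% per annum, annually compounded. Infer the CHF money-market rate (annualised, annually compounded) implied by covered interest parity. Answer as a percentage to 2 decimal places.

9.58%

T = 9/12 years.
By CIP, F/S equals the HUF-to-CHF growth ratio: 399.954/404.7 = 0.9882728.
HUF growth factor: (1 + 0.0787)^(9/12) = 1.0584626.
That pins the CHF growth at 1.0710227.
r = 1.0710227^(12/9) − 1 = 0.095801 → 9.58%.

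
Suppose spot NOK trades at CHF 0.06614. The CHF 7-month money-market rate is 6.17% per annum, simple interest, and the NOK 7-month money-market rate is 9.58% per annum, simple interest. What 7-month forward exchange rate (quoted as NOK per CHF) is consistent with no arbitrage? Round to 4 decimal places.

15.4097

T = 7/12 years.
CHF growth factor: 1 + 0.0617×7/12 = 1.03599167.
NOK growth factor: 1 + 0.0958×7/12 = 1.05588333.
So F = 0.06614 × 1.03599167 / 1.05588333 = 0.064893996 (CHF/NOK).
Invert for NOK per CHF: 1 / 0.064893996 = 15.4097.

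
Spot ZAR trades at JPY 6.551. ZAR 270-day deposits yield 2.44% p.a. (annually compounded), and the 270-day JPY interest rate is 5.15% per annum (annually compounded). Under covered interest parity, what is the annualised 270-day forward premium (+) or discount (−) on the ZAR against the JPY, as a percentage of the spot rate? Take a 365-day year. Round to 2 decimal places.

T = 270/365 years.
CIP forward (JPY per ZAR) = 6.551 × 1.0378459/1.0179926 = 6.678760.
(F − S)/S ÷ T = (6.678760 − 6.551)/6.551/(270/365) = 0.026364 → 2.64%.

+2.64%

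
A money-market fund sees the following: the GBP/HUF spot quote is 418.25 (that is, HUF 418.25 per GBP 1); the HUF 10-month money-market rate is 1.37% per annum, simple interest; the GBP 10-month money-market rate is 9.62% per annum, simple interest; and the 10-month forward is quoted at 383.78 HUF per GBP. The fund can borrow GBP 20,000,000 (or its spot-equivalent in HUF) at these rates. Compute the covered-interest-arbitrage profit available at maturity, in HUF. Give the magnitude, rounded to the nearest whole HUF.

HUF 169,573,150

T = 10/12 years.
Keep in GBP, deliver into the forward: 20,000,000·1.080166666667·383.78 = HUF 8,290,927,266.67.
Swap to HUF now, deposit: 20,000,000·418.25·1.011416666667 = HUF 8,460,500,416.67.
The quoted forward undervalues GBP, so borrow GBP, convert to HUF at spot, deposit the HUF at 1.37%, and buy GBP forward at 383.78 to cover the loan.
Arbitrage profit = |8,290,927,266.67 − 8,460,500,416.67| = HUF 169,573,150.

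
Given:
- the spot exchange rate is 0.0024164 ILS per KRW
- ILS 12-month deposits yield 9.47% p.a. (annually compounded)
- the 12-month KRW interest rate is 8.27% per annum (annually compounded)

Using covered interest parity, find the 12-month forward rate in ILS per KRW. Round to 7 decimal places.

0.0024432

T = 1 year.
Growth of 1 ILS over T: (1 + 0.0947)^1 = 1.094700.
Growth of 1 KRW over T: (1 + 0.0827)^1 = 1.082700.
CIP: F = S · (grow ILS)/(grow KRW) = 0.0024164 × 1.094700/1.082700 = 0.002443182 ILS per KRW.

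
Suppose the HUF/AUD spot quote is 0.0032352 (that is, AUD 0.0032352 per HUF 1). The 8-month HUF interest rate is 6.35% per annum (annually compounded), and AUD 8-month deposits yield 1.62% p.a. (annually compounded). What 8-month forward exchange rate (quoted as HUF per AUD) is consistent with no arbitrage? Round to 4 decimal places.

T = 8/12 years.
AUD growth factor: (1 + 0.0162)^(8/12) = 1.010771048.
HUF growth factor: (1 + 0.0635)^(8/12) = 1.0418975.
CIP: F = S · (grow AUD)/(grow HUF) = 0.0032352 × 1.010771048/1.0418975 = 0.00313854913 AUD per HUF.
Invert for HUF per AUD: 1 / 0.00313854913 = 318.6186.

318.6186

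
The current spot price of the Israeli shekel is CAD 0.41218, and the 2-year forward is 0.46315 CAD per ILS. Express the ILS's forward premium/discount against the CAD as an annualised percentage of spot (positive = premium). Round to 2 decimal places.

+6.18%

T = 2 years.
(F − S)/S = (0.46315 − 0.41218)/0.41218 = 0.1236596.
×(1/T) gives 6.18% p.a.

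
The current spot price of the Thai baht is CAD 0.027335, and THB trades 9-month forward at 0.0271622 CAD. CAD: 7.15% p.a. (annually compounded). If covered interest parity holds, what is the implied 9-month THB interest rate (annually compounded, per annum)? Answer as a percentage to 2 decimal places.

T = 9/12 years.
By CIP, F/S equals the CAD-to-THB growth ratio: 0.0271622/0.027335 = 0.9936784.
The CAD side grows by (1 + 0.0715)^(9/12) = 1.0531595.
That pins the THB growth at 1.0598595.
r = 1.0598595^(12/9) − 1 = 0.080599 → 8.06%.

8.06%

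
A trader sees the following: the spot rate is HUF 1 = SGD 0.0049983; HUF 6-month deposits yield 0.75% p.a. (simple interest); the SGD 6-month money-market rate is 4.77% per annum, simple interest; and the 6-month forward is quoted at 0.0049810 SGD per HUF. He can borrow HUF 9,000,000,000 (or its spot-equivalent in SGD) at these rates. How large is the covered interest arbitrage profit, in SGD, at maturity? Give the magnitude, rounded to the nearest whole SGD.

SGD 1,060,476

T = 6/12 years.
Keep in HUF, deliver into the forward: 9,000,000,000·1.003750·0.0049810 = SGD 44,997,108.75.
Swap to SGD now, deposit: 9,000,000,000·0.0049983·1.023850 = SGD 46,057,585.10.
The quoted forward undervalues HUF, so borrow HUF, convert to SGD at spot, deposit the SGD at 4.77%, and buy HUF forward at 0.0049810 to cover the loan.
The gap between the two covered legs is SGD 1,060,476.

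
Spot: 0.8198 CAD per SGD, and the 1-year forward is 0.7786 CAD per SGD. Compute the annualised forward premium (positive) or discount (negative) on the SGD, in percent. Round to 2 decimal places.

-5.03%

T = 1 year.
(F − S)/S = (0.7786 − 0.8198)/0.8198 = -0.0502562.
Per annum: -0.0502562 / 1 = -0.050256 = -5.03%.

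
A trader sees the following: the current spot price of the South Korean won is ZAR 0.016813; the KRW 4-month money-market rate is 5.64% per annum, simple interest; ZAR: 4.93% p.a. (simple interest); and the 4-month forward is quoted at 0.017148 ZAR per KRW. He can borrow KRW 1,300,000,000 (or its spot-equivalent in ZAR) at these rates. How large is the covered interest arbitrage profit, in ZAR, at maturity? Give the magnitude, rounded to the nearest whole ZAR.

T = 4/12 years.
Keep in KRW, deliver into the forward: 1,300,000,000·1.018800·0.017148 = ZAR 22,711,497.12.
Swap to ZAR now, deposit: 1,300,000,000·0.016813·1.0164333333 = ZAR 22,216,081.72.
The quoted forward overvalues KRW, so borrow ZAR, buy KRW at spot, deposit the KRW at 5.64%, and sell the proceeds forward at 0.017148.
The gap between the two covered legs is ZAR 495,415.

ZAR 495,415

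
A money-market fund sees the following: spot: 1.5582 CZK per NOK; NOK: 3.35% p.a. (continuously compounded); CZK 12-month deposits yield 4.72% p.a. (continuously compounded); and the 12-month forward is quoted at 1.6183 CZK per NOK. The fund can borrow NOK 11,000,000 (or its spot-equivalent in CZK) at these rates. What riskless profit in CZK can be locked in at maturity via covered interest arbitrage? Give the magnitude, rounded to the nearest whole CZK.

T = 1 year.
Keep in NOK, deliver into the forward: 11,000,000·1.0340674437·1.6183 = CZK 18,407,744.79.
Swap to CZK now, deposit: 11,000,000·1.5582·1.0483316544 = CZK 17,968,614.22.
The quoted forward overvalues NOK, so borrow CZK, buy NOK at spot, deposit the NOK at 3.35%, and sell the proceeds forward at 1.6183.
Profit = 18,407,744.79 − 17,968,614.22 = CZK 439,131.

CZK 439,131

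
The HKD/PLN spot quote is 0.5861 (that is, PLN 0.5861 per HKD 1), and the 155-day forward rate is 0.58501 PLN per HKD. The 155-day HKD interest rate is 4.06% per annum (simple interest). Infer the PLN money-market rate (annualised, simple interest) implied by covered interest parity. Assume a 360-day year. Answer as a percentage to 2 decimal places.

T = 155/360 years.
By CIP, F/S equals the PLN-to-HKD growth ratio: 0.58501/0.5861 = 0.9981402.
HKD growth factor: 1 + 0.0406×155/360 = 1.0174806.
So the PLN growth factor = 1.0155883.
r = (1.0155883 − 1)/(155/360) = 0.036205 → 3.62%.

3.62%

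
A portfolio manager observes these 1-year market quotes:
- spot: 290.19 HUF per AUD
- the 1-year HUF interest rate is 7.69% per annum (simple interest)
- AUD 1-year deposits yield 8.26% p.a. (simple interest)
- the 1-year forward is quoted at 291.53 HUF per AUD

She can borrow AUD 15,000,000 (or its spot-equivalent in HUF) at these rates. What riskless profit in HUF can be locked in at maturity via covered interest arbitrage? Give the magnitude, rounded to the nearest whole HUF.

HUF 46,571,505

T = 1 year.
Invest the AUD and cover forward: 15,000,000 × 1.082600 × 291.53 = HUF 4,734,155,670.00.
Convert at spot and invest in HUF: 15,000,000 × 290.19 × 1.076900 = HUF 4,687,584,165.00.
The quoted forward overvalues AUD, so borrow HUF, buy AUD at spot, deposit the AUD at 8.26%, and sell the proceeds forward at 291.53.
The gap between the two covered legs is HUF 46,571,505.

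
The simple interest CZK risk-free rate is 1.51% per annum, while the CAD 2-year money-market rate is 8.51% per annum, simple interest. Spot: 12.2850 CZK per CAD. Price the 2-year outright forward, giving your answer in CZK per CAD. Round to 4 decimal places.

10.8153

T = 2 years.
CZK accumulates by 1 + 0.0151×2 = 1.030200.
CAD accumulates by 1 + 0.0851×2 = 1.170200.
Forward (CZK per CAD) = 12.285 × 1.030200 / 1.170200 = 10.815251.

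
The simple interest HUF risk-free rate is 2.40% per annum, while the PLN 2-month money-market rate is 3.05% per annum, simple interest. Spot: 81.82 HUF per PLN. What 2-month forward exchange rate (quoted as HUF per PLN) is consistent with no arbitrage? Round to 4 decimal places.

81.7318

T = 2/12 years.
Growth of 1 HUF over T: 1 + 0.0240×2/12 = 1.004000.
PLN accumulates by 1 + 0.0305×2/12 = 1.00508333.
Forward (HUF per PLN) = 81.82 × 1.004000 / 1.00508333 = 81.731810.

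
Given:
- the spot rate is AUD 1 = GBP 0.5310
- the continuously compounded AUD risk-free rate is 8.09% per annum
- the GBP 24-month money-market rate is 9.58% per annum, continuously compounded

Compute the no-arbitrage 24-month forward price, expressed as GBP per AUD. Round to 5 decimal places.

T = 2 years.
Growth of 1 GBP over T: e^(0.0958×2) = 1.2111859.
AUD accumulates by e^(0.0809×2) = 1.1756251.
So F = 0.531 × 1.2111859 / 1.1756251 = 0.5470619 (GBP/AUD).

0.54706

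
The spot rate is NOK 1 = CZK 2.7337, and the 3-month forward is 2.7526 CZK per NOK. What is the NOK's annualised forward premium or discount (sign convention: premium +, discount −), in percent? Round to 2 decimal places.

+2.77%

T = 3/12 years.
Period premium: (2.7526 − 2.7337)/2.7337 = 0.0069137.
×(1/T) gives 2.77% p.a.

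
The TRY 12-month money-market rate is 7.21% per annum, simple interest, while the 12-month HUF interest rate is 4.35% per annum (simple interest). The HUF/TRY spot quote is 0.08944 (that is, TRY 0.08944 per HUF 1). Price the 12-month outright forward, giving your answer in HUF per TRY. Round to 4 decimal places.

10.8824

T = 1 year.
TRY growth factor: 1 + 0.0721×1 = 1.072100.
HUF growth factor: 1 + 0.0435×1 = 1.043500.
CIP: F = S · (grow TRY)/(grow HUF) = 0.08944 × 1.072100/1.043500 = 0.091891350 TRY per HUF.
Quoted the other way: 1/0.091891350 = 10.8824 HUF per TRY.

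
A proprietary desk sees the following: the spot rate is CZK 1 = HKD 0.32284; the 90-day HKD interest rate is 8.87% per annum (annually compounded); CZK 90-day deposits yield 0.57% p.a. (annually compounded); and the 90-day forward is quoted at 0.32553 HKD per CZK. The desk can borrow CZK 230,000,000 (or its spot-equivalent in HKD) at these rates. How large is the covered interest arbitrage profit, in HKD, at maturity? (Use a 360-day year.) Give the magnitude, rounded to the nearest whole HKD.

HKD 869,302

T = 90/360 years.
Route A — deposit CZK, sell forward: 230,000,000 × 1.0014219642 × 0.32553 = HKD 74,978,365.16.
Route B — convert at spot, deposit HKD: 230,000,000 × 0.32284 × 1.0214733859 = HKD 75,847,667.62.
The quoted forward undervalues CZK, so borrow CZK, convert to HKD at spot, deposit the HKD at 8.87%, and buy CZK forward at 0.32553 to cover the loan.
The gap between the two covered legs is HKD 869,302.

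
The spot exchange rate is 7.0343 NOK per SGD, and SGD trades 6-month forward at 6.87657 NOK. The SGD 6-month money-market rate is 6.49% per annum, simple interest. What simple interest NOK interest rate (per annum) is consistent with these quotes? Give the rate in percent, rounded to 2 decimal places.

T = 6/12 years.
By CIP, F/S equals the NOK-to-SGD growth ratio: 6.87657/7.0343 = 0.9775770.
SGD growth factor: 1 + 0.0649×6/12 = 1.032450.
That pins the NOK growth at 1.0092994.
r = (1.0092994 − 1)/(6/12) = 0.018599 → 1.86%.

1.86%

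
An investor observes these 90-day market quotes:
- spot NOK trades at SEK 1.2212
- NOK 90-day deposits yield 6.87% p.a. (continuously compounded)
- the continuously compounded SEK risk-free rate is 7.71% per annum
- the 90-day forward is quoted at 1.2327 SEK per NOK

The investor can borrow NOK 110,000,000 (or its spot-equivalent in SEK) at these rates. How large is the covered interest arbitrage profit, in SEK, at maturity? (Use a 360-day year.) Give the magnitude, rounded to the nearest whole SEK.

T = 90/360 years.
Invest the NOK and cover forward: 110,000,000 × 1.01732333833 × 1.2327 = SEK 137,945,992.71.
Convert at spot and invest in SEK: 110,000,000 × 1.2212 × 1.01946196211 = SEK 136,946,364.29.
The quoted forward overvalues NOK, so borrow SEK, buy NOK at spot, deposit the NOK at 6.87%, and sell the proceeds forward at 1.2327.
Arbitrage profit = |137,945,992.71 − 136,946,364.29| = SEK 999,628.

SEK 999,628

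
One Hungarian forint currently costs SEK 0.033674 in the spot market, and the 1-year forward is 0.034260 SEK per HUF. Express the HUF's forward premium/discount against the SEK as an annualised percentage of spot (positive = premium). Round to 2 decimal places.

+1.74%

T = 1 year.
HUF trades forward at +1.74022% vs spot over the period.
Annualise by dividing by T: 0.0174022 / 1 = 0.017402 → 1.74%.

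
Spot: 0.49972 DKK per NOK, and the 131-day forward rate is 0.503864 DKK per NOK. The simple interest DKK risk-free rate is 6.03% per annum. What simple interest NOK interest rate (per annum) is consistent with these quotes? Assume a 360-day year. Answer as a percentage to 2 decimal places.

T = 131/360 years.
By CIP, F/S equals the DKK-to-NOK growth ratio: 0.503864/0.49972 = 1.0082926.
DKK growth factor: 1 + 0.0603×131/360 = 1.0219425.
Hence g_NOK = 1.0135376.
(1.0135376 − 1)/T = 0.037203, i.e. 3.72%.

3.72%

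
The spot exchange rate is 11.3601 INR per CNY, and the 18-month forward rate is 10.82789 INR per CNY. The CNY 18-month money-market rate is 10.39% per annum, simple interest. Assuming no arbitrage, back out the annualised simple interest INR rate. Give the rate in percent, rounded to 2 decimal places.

T = 18/12 years.
CIP gives F = S · g_INR/g_CNY, so g_INR/g_CNY = 10.82789/11.3601 = 0.9531509.
CNY growth factor: 1 + 0.1039×18/12 = 1.155850.
Hence g_INR = 1.1016995.
r = (1.1016995 − 1)/(18/12) = 0.067800 → 6.78%.

6.78%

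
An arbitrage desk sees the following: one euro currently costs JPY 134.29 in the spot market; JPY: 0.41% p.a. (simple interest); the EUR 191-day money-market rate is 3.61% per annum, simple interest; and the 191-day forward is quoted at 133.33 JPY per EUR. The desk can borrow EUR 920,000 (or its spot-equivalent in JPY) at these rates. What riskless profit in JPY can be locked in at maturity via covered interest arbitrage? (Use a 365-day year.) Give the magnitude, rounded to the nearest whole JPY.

JPY 1,168,932

T = 191/365 years.
Keep in EUR, deliver into the forward: 920,000·1.01889068493·133.33 = JPY 124,980,799.42.
Swap to JPY now, deposit: 920,000·134.29·1.00214547945 = JPY 123,811,867.12.
The quoted forward overvalues EUR, so borrow JPY, buy EUR at spot, deposit the EUR at 3.61%, and sell the proceeds forward at 133.33.
Profit = 124,980,799.42 − 123,811,867.12 = JPY 1,168,932.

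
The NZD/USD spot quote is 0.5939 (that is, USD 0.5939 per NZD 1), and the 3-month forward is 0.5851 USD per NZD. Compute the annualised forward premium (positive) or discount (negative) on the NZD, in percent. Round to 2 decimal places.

-5.93%

T = 3/12 years.
Period premium: (0.5851 − 0.5939)/0.5939 = -0.0148173.
Annualise by dividing by T: -0.0148173 / (3/12) = -0.059269 → -5.93%.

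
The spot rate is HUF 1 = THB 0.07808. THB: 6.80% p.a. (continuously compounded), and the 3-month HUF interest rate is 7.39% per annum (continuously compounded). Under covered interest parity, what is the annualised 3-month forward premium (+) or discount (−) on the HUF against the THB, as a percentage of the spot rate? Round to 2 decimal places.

T = 3/12 years.
No-arbitrage forward: 0.07808 × 1.0171453 / 1.0186467 = 0.07796492 THB/HUF.
(F − S)/S ÷ T = (0.07796492 − 0.07808)/0.07808/(3/12) = -0.005895 → -0.59%.

-0.59%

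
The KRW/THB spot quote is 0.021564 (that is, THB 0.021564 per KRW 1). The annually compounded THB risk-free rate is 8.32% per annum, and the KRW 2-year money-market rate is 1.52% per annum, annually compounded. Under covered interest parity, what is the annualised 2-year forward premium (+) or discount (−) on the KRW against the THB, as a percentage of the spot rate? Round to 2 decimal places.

+6.92%

T = 2 years.
CIP forward (THB per KRW) = 0.021564 × 1.1733222/1.030631 = 0.024549543.
(F − S)/S ÷ T = (0.024549543 − 0.021564)/0.021564/2 = 0.069225 → 6.92%.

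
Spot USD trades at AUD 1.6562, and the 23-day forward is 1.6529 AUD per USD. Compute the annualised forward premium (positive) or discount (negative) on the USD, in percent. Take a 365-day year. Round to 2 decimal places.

T = 23/365 years.
USD trades forward at -0.19925% vs spot over the period.
Per annum: -0.0019925 / (23/365) = -0.031620 = -3.16%.

-3.16%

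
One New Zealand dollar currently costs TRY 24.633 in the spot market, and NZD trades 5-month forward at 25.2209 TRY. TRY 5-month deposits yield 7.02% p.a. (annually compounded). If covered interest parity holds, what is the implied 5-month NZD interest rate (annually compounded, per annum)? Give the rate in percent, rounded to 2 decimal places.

1.13%

T = 5/12 years.
By CIP, F/S equals the TRY-to-NZD growth ratio: 25.2209/24.633 = 1.0238664.
The TRY side grows by (1 + 0.0702)^(5/12) = 1.0286723.
That pins the NZD growth at 1.0046939.
Annualise: 1.0046939^(12/5) − 1 = 0.011302 = 1.13%.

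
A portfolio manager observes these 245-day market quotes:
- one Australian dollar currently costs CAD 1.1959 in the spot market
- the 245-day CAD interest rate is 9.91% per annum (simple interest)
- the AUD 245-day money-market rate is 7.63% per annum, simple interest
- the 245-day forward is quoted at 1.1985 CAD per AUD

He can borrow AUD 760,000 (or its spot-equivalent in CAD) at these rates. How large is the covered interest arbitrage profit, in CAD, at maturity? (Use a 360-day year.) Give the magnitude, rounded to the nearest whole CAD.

CAD 12,024

T = 245/360 years.
Invest the AUD and cover forward: 760,000 × 1.05192639 × 1.1985 = CAD 958,157.67.
Convert at spot and invest in CAD: 760,000 × 1.1959 × 1.06744306 = CAD 970,181.92.
The quoted forward undervalues AUD, so borrow AUD, convert to CAD at spot, deposit the CAD at 9.91%, and buy AUD forward at 1.1985 to cover the loan.
Arbitrage profit = |958,157.67 − 970,181.92| = CAD 12,024.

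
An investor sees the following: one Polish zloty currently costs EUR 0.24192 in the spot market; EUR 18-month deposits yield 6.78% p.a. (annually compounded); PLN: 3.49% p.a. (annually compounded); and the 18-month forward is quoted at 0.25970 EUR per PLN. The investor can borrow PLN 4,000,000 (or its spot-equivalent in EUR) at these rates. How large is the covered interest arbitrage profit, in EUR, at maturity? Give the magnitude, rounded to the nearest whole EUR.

T = 18/12 years.
Invest the PLN and cover forward: 4,000,000 × 1.052804131 × 0.25970 = EUR 1,093,652.93.
Convert at spot and invest in EUR: 4,000,000 × 0.24192 × 1.103404815 = EUR 1,067,742.77.
The quoted forward overvalues PLN, so borrow EUR, buy PLN at spot, deposit the PLN at 3.49%, and sell the proceeds forward at 0.25970.
Arbitrage profit = |1,093,652.93 − 1,067,742.77| = EUR 25,910.

EUR 25,910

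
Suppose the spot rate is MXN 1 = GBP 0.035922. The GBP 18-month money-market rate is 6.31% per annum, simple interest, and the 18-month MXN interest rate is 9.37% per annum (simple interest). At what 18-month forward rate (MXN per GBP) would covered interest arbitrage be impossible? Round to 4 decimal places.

T = 18/12 years.
Growth of 1 GBP over T: 1 + 0.0631×18/12 = 1.094650.
MXN growth factor: 1 + 0.0937×18/12 = 1.140550.
Forward (GBP per MXN) = 0.035922 × 1.094650 / 1.140550 = 0.034476364.
Invert for MXN per GBP: 1 / 0.034476364 = 29.0054.

29.0054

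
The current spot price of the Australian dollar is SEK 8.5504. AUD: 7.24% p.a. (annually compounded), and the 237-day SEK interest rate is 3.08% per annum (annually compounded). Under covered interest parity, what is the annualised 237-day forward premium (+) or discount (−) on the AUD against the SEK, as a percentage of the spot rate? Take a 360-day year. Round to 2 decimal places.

-3.91%

T = 237/360 years.
No-arbitrage forward: 8.5504 × 1.0201714 / 1.0470921 = 8.3305695 SEK/AUD.
(F − S)/S ÷ T = (8.3305695 − 8.5504)/8.5504/(237/360) = -0.039053 → -3.91%.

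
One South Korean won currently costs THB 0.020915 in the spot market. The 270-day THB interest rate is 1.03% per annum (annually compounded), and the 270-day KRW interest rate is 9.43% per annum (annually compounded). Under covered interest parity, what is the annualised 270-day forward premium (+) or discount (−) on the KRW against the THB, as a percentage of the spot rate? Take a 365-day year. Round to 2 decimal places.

-7.76%

T = 270/365 years.
No-arbitrage forward: 0.020915 × 1.007609 / 1.0689323 = 0.019715133 THB/KRW.
Annualised premium = (F − S)/S × (1/T) = (0.019715133 − 0.020915)/0.020915 ÷ (270/365) = -7.76%.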